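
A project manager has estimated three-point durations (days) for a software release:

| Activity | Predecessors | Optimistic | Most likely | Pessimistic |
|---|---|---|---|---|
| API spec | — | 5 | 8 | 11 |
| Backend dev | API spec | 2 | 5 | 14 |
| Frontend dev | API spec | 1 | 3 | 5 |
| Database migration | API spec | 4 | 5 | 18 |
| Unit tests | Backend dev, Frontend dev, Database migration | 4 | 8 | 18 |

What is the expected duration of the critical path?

te_API spec = (5 + 4·8 + 11)/6 = 48/6 = 8
te_Backend dev = (2 + 4·5 + 14)/6 = 36/6 = 6
te_Frontend dev = (1 + 4·3 + 5)/6 = 18/6 = 3
te_Database migration = (4 + 4·5 + 18)/6 = 42/6 = 7
te_Unit tests = (4 + 4·8 + 18)/6 = 54/6 = 9

Forward pass:
ES_API spec = 0; EF_API spec = 8
ES_Backend dev = 8; EF_Backend dev = 8+6 = 14
ES_Frontend dev = 8; EF_Frontend dev = 8+3 = 11
ES_Database migration = 8; EF_Database migration = 8+7 = 15
ES_Unit tests = max(EF_Backend dev=14, EF_Frontend dev=11, EF_Database migration=15) = 15; EF_Unit tests = 15+9 = 24
Expected project duration μ = 24 days. Critical path: API spec → Database migration → Unit tests.

24 days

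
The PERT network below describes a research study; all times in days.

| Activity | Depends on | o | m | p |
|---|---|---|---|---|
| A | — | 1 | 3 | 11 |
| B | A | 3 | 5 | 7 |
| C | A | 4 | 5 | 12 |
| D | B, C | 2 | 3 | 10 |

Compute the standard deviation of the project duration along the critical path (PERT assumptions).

te_A = (1 + 4·3 + 11)/6 = 24/6 = 4; σ²_A = ((11−1)/6)² = 2.778
te_B = (3 + 4·5 + 7)/6 = 30/6 = 5; σ²_B = ((7−3)/6)² = 0.444
te_C = (4 + 4·5 + 12)/6 = 36/6 = 6; σ²_C = ((12−4)/6)² = 1.778
te_D = (2 + 4·3 + 10)/6 = 24/6 = 4; σ²_D = ((10−2)/6)² = 1.778

Forward pass:
ES_A = 0; EF_A = 4
ES_B = 4; EF_B = 4+5 = 9
ES_C = 4; EF_C = 4+6 = 10
ES_D = max(EF_B=9, EF_C=10) = 10; EF_D = 10+4 = 14
Expected project duration μ = 14 days. Critical path: A → C → D.

Variance along critical path = 2.778 + 1.778 + 1.778 = 6.333
σ = √6.333 = 2.517 days

2.52 days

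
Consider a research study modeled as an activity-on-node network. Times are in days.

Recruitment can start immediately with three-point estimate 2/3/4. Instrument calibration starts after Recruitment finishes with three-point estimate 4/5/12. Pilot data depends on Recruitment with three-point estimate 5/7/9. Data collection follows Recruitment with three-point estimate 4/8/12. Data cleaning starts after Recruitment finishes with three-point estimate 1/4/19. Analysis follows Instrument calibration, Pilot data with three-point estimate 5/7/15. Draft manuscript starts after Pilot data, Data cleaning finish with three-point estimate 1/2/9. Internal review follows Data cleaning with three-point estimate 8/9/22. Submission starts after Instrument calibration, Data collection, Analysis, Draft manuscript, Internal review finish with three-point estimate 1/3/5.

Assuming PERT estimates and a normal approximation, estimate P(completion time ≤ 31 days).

te_Recruitment = (2 + 4·3 + 4)/6 = 18/6 = 3; σ²_Recruitment = ((4−2)/6)² = 0.111
te_Instrument calibration = (4 + 4·5 + 12)/6 = 36/6 = 6; σ²_Instrument calibration = ((12−4)/6)² = 1.778
te_Pilot data = (5 + 4·7 + 9)/6 = 42/6 = 7; σ²_Pilot data = ((9−5)/6)² = 0.444
te_Data collection = (4 + 4·8 + 12)/6 = 48/6 = 8; σ²_Data collection = ((12−4)/6)² = 1.778
te_Data cleaning = (1 + 4·4 + 19)/6 = 36/6 = 6; σ²_Data cleaning = ((19−1)/6)² = 9.000
te_Analysis = (5 + 4·7 + 15)/6 = 48/6 = 8; σ²_Analysis = ((15−5)/6)² = 2.778
te_Draft manuscript = (1 + 4·2 + 9)/6 = 18/6 = 3; σ²_Draft manuscript = ((9−1)/6)² = 1.778
te_Internal review = (8 + 4·9 + 22)/6 = 66/6 = 11; σ²_Internal review = ((22−8)/6)² = 5.444
te_Submission = (1 + 4·3 + 5)/6 = 18/6 = 3; σ²_Submission = ((5−1)/6)² = 0.444

Forward pass:
ES_Recruitment = 0; EF_Recruitment = 3
ES_Instrument calibration = 3; EF_Instrument calibration = 3+6 = 9
ES_Pilot data = 3; EF_Pilot data = 3+7 = 10
ES_Data collection = 3; EF_Data collection = 3+8 = 11
ES_Data cleaning = 3; EF_Data cleaning = 3+6 = 9
ES_Analysis = max(EF_Instrument calibration=9, EF_Pilot data=10) = 10; EF_Analysis = 10+8 = 18
ES_Draft manuscript = max(EF_Pilot data=10, EF_Data cleaning=9) = 10; EF_Draft manuscript = 10+3 = 13
ES_Internal review = 9; EF_Internal review = 9+11 = 20
ES_Submission = max(EF_Instrument calibration=9, EF_Data collection=11, EF_Analysis=18, EF_Draft manuscript=13, EF_Internal review=20) = 20; EF_Submission = 20+3 = 23
Expected project duration μ = 23 days. Critical path: Recruitment → Data cleaning → Internal review → Submission.

Variance along critical path = 0.111 + 9.000 + 5.444 + 0.444 = 15.000; σ = √15.000 = 3.873 days.
Z = (31 − 23) / 3.873 = 2.066
P(T ≤ 31) = Φ(2.066) ≈ 0.981

0.981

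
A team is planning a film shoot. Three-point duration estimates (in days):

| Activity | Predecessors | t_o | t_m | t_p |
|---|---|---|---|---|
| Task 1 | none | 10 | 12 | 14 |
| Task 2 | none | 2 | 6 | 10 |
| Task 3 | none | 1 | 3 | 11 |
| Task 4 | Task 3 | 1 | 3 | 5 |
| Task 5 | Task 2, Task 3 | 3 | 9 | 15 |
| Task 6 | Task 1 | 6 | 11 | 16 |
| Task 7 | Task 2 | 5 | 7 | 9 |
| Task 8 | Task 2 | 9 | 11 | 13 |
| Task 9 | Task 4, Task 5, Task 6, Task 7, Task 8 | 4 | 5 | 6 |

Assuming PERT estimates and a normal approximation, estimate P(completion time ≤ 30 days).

0.863

te_Task 1 = (10 + 4·12 + 14)/6 = 72/6 = 12; σ²_Task 1 = ((14−10)/6)² = 0.444
te_Task 2 = (2 + 4·6 + 10)/6 = 36/6 = 6; σ²_Task 2 = ((10−2)/6)² = 1.778
te_Task 3 = (1 + 4·3 + 11)/6 = 24/6 = 4; σ²_Task 3 = ((11−1)/6)² = 2.778
te_Task 4 = (1 + 4·3 + 5)/6 = 18/6 = 3; σ²_Task 4 = ((5−1)/6)² = 0.444
te_Task 5 = (3 + 4·9 + 15)/6 = 54/6 = 9; σ²_Task 5 = ((15−3)/6)² = 4.000
te_Task 6 = (6 + 4·11 + 16)/6 = 66/6 = 11; σ²_Task 6 = ((16−6)/6)² = 2.778
te_Task 7 = (5 + 4·7 + 9)/6 = 42/6 = 7; σ²_Task 7 = ((9−5)/6)² = 0.444
te_Task 8 = (9 + 4·11 + 13)/6 = 66/6 = 11; σ²_Task 8 = ((13−9)/6)² = 0.444
te_Task 9 = (4 + 4·5 + 6)/6 = 30/6 = 5; σ²_Task 9 = ((6−4)/6)² = 0.111

Forward pass:
ES_Task 1 = 0; EF_Task 1 = 12
ES_Task 2 = 0; EF_Task 2 = 6
ES_Task 3 = 0; EF_Task 3 = 4
ES_Task 4 = 4; EF_Task 4 = 4+3 = 7
ES_Task 5 = max(EF_Task 2=6, EF_Task 3=4) = 6; EF_Task 5 = 6+9 = 15
ES_Task 6 = 12; EF_Task 6 = 12+11 = 23
ES_Task 7 = 6; EF_Task 7 = 6+7 = 13
ES_Task 8 = 6; EF_Task 8 = 6+11 = 17
ES_Task 9 = max(EF_Task 4=7, EF_Task 5=15, EF_Task 6=23, EF_Task 7=13, EF_Task 8=17) = 23; EF_Task 9 = 23+5 = 28
Expected project duration μ = 28 days. Critical path: Task 1 → Task 6 → Task 9.

Variance along critical path = 0.444 + 2.778 + 0.111 = 3.333; σ = √3.333 = 1.826 days.
Z = (30 − 28) / 1.826 = 1.095
P(T ≤ 30) = Φ(1.095) ≈ 0.863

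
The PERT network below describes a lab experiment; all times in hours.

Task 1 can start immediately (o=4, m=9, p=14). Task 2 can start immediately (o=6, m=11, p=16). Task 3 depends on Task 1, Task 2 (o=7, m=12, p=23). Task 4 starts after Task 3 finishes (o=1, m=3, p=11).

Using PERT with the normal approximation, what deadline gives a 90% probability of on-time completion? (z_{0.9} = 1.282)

32.6 hours

te_Task 1 = (4 + 4·9 + 14)/6 = 54/6 = 9; σ²_Task 1 = ((14−4)/6)² = 2.778
te_Task 2 = (6 + 4·11 + 16)/6 = 66/6 = 11; σ²_Task 2 = ((16−6)/6)² = 2.778
te_Task 3 = (7 + 4·12 + 23)/6 = 78/6 = 13; σ²_Task 3 = ((23−7)/6)² = 7.111
te_Task 4 = (1 + 4·3 + 11)/6 = 24/6 = 4; σ²_Task 4 = ((11−1)/6)² = 2.778

Forward pass:
ES_Task 1 = 0; EF_Task 1 = 9
ES_Task 2 = 0; EF_Task 2 = 11
ES_Task 3 = max(EF_Task 1=9, EF_Task 2=11) = 11; EF_Task 3 = 11+13 = 24
ES_Task 4 = 24; EF_Task 4 = 24+4 = 28
Expected project duration μ = 28 hours. Critical path: Task 2 → Task 3 → Task 4.

Variance along critical path = 2.778 + 7.111 + 2.778 = 12.667; σ = 3.559 hours.
D = μ + z·σ = 28 + 1.282·3.559 = 32.6 hours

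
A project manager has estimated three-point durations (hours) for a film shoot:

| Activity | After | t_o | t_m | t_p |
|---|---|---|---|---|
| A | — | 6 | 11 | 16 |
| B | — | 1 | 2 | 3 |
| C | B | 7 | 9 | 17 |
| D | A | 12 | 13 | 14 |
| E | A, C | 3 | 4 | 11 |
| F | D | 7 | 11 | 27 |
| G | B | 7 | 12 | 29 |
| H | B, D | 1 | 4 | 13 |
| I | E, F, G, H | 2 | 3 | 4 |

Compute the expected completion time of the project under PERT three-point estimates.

40 hours

te_A = (6 + 4·11 + 16)/6 = 66/6 = 11
te_B = (1 + 4·2 + 3)/6 = 12/6 = 2
te_C = (7 + 4·9 + 17)/6 = 60/6 = 10
te_D = (12 + 4·13 + 14)/6 = 78/6 = 13
te_E = (3 + 4·4 + 11)/6 = 30/6 = 5
te_F = (7 + 4·11 + 27)/6 = 78/6 = 13
te_G = (7 + 4·12 + 29)/6 = 84/6 = 14
te_H = (1 + 4·4 + 13)/6 = 30/6 = 5
te_I = (2 + 4·3 + 4)/6 = 18/6 = 3

Forward pass:
ES_A = 0; EF_A = 11
ES_B = 0; EF_B = 2
ES_C = 2; EF_C = 2+10 = 12
ES_D = 11; EF_D = 11+13 = 24
ES_E = max(EF_A=11, EF_C=12) = 12; EF_E = 12+5 = 17
ES_F = 24; EF_F = 24+13 = 37
ES_G = 2; EF_G = 2+14 = 16
ES_H = max(EF_B=2, EF_D=24) = 24; EF_H = 24+5 = 29
ES_I = max(EF_E=17, EF_F=37, EF_G=16, EF_H=29) = 37; EF_I = 37+3 = 40
Expected project duration μ = 40 hours. Critical path: A → D → F → I.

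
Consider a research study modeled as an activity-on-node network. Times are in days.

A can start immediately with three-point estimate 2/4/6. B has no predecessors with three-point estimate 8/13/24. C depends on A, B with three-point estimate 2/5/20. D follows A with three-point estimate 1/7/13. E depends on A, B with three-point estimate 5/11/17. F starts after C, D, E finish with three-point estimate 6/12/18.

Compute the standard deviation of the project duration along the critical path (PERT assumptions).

3.89 days

te_A = (2 + 4·4 + 6)/6 = 24/6 = 4; σ²_A = ((6−2)/6)² = 0.444
te_B = (8 + 4·13 + 24)/6 = 84/6 = 14; σ²_B = ((24−8)/6)² = 7.111
te_C = (2 + 4·5 + 20)/6 = 42/6 = 7; σ²_C = ((20−2)/6)² = 9.000
te_D = (1 + 4·7 + 13)/6 = 42/6 = 7; σ²_D = ((13−1)/6)² = 4.000
te_E = (5 + 4·11 + 17)/6 = 66/6 = 11; σ²_E = ((17−5)/6)² = 4.000
te_F = (6 + 4·12 + 18)/6 = 72/6 = 12; σ²_F = ((18−6)/6)² = 4.000

Forward pass:
ES_A = 0; EF_A = 4
ES_B = 0; EF_B = 14
ES_C = max(EF_A=4, EF_B=14) = 14; EF_C = 14+7 = 21
ES_D = 4; EF_D = 4+7 = 11
ES_E = max(EF_A=4, EF_B=14) = 14; EF_E = 14+11 = 25
ES_F = max(EF_C=21, EF_D=11, EF_E=25) = 25; EF_F = 25+12 = 37
Expected project duration μ = 37 days. Critical path: B → E → F.

Variance along critical path = 7.111 + 4.000 + 4.000 = 15.111
σ = √15.111 = 3.887 days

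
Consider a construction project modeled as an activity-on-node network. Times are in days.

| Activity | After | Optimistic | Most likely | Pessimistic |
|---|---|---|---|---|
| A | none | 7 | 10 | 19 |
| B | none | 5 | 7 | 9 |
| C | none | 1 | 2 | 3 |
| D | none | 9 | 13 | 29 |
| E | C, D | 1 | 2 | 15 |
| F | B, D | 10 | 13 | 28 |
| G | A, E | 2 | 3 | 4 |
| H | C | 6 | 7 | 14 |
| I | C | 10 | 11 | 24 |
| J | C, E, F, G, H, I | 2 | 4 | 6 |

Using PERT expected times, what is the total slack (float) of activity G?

8 days

te_A = (7 + 4·10 + 19)/6 = 66/6 = 11
te_B = (5 + 4·7 + 9)/6 = 42/6 = 7
te_C = (1 + 4·2 + 3)/6 = 12/6 = 2
te_D = (9 + 4·13 + 29)/6 = 90/6 = 15
te_E = (1 + 4·2 + 15)/6 = 24/6 = 4
te_F = (10 + 4·13 + 28)/6 = 90/6 = 15
te_G = (2 + 4·3 + 4)/6 = 18/6 = 3
te_H = (6 + 4·7 + 14)/6 = 48/6 = 8
te_I = (10 + 4·11 + 24)/6 = 78/6 = 13
te_J = (2 + 4·4 + 6)/6 = 24/6 = 4

Forward pass:
ES_A = 0; EF_A = 11
ES_B = 0; EF_B = 7
ES_C = 0; EF_C = 2
ES_D = 0; EF_D = 15
ES_E = max(EF_C=2, EF_D=15) = 15; EF_E = 15+4 = 19
ES_F = max(EF_B=7, EF_D=15) = 15; EF_F = 15+15 = 30
ES_G = max(EF_A=11, EF_E=19) = 19; EF_G = 19+3 = 22
ES_H = 2; EF_H = 2+8 = 10
ES_I = 2; EF_I = 2+13 = 15
ES_J = max(EF_C=2, EF_E=19, EF_F=30, EF_G=22, EF_H=10, EF_I=15) = 30; EF_J = 30+4 = 34
Expected project duration μ = 34 days. Critical path: D → F → J.

Backward pass:
LF_J = 34; LS_J = 34−4 = 30
LF_I = LS_J = 30; LS_I = 30−13 = 17
LF_H = LS_J = 30; LS_H = 30−8 = 22
LF_G = LS_J = 30; LS_G = 30−3 = 27
LF_F = LS_J = 30; LS_F = 30−15 = 15
LF_E = min(LS_G=27, LS_J=30) = 27; LS_E = 27−4 = 23
LF_D = min(LS_E=23, LS_F=15) = 15; LS_D = 15−15 = 0
LF_C = min(LS_E=23, LS_H=22, LS_I=17, LS_J=30) = 17; LS_C = 17−2 = 15
LF_B = LS_F = 15; LS_B = 15−7 = 8
LF_A = LS_G = 27; LS_A = 27−11 = 16
Slack_G = LS_G − ES_G = 27 − 19 = 8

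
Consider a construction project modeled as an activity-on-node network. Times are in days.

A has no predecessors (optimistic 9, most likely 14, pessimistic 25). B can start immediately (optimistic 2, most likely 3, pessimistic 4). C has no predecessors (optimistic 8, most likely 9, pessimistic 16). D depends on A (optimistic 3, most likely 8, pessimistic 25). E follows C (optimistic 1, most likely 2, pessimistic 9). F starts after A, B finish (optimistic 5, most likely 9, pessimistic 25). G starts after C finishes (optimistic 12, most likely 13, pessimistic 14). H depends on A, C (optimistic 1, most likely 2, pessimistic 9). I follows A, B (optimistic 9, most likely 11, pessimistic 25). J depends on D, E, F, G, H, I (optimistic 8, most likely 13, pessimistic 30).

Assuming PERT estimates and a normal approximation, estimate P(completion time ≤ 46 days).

te_A = (9 + 4·14 + 25)/6 = 90/6 = 15; σ²_A = ((25−9)/6)² = 7.111
te_B = (2 + 4·3 + 4)/6 = 18/6 = 3; σ²_B = ((4−2)/6)² = 0.111
te_C = (8 + 4·9 + 16)/6 = 60/6 = 10; σ²_C = ((16−8)/6)² = 1.778
te_D = (3 + 4·8 + 25)/6 = 60/6 = 10; σ²_D = ((25−3)/6)² = 13.444
te_E = (1 + 4·2 + 9)/6 = 18/6 = 3; σ²_E = ((9−1)/6)² = 1.778
te_F = (5 + 4·9 + 25)/6 = 66/6 = 11; σ²_F = ((25−5)/6)² = 11.111
te_G = (12 + 4·13 + 14)/6 = 78/6 = 13; σ²_G = ((14−12)/6)² = 0.111
te_H = (1 + 4·2 + 9)/6 = 18/6 = 3; σ²_H = ((9−1)/6)² = 1.778
te_I = (9 + 4·11 + 25)/6 = 78/6 = 13; σ²_I = ((25−9)/6)² = 7.111
te_J = (8 + 4·13 + 30)/6 = 90/6 = 15; σ²_J = ((30−8)/6)² = 13.444

Forward pass:
ES_A = 0; EF_A = 15
ES_B = 0; EF_B = 3
ES_C = 0; EF_C = 10
ES_D = 15; EF_D = 15+10 = 25
ES_E = 10; EF_E = 10+3 = 13
ES_F = max(EF_A=15, EF_B=3) = 15; EF_F = 15+11 = 26
ES_G = 10; EF_G = 10+13 = 23
ES_H = max(EF_A=15, EF_C=10) = 15; EF_H = 15+3 = 18
ES_I = max(EF_A=15, EF_B=3) = 15; EF_I = 15+13 = 28
ES_J = max(EF_D=25, EF_E=13, EF_F=26, EF_G=23, EF_H=18, EF_I=28) = 28; EF_J = 28+15 = 43
Expected project duration μ = 43 days. Critical path: A → I → J.

Variance along critical path = 7.111 + 7.111 + 13.444 = 27.667; σ = √27.667 = 5.260 days.
Z = (46 − 43) / 5.260 = 0.570
P(T ≤ 46) = Φ(0.570) ≈ 0.716

0.716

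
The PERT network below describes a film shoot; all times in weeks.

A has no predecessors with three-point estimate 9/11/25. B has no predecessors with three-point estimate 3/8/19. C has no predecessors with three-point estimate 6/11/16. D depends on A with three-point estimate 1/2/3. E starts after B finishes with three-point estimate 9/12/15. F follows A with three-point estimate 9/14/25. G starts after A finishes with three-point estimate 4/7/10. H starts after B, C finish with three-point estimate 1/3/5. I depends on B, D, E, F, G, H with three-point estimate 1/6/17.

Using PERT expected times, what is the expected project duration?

te_A = (9 + 4·11 + 25)/6 = 78/6 = 13
te_B = (3 + 4·8 + 19)/6 = 54/6 = 9
te_C = (6 + 4·11 + 16)/6 = 66/6 = 11
te_D = (1 + 4·2 + 3)/6 = 12/6 = 2
te_E = (9 + 4·12 + 15)/6 = 72/6 = 12
te_F = (9 + 4·14 + 25)/6 = 90/6 = 15
te_G = (4 + 4·7 + 10)/6 = 42/6 = 7
te_H = (1 + 4·3 + 5)/6 = 18/6 = 3
te_I = (1 + 4·6 + 17)/6 = 42/6 = 7

Forward pass:
ES_A = 0; EF_A = 13
ES_B = 0; EF_B = 9
ES_C = 0; EF_C = 11
ES_D = 13; EF_D = 13+2 = 15
ES_E = 9; EF_E = 9+12 = 21
ES_F = 13; EF_F = 13+15 = 28
ES_G = 13; EF_G = 13+7 = 20
ES_H = max(EF_B=9, EF_C=11) = 11; EF_H = 11+3 = 14
ES_I = max(EF_B=9, EF_D=15, EF_E=21, EF_F=28, EF_G=20, EF_H=14) = 28; EF_I = 28+7 = 35
Expected project duration μ = 35 weeks. Critical path: A → F → I.

35 weeks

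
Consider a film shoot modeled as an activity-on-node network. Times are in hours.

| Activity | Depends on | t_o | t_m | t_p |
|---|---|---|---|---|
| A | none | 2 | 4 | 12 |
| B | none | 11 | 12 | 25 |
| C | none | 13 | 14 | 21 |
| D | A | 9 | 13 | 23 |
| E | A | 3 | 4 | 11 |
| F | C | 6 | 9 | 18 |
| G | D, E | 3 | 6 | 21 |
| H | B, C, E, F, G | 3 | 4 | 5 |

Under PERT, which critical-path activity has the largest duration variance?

te_A = (2 + 4·4 + 12)/6 = 30/6 = 5; σ²_A = ((12−2)/6)² = 2.778
te_B = (11 + 4·12 + 25)/6 = 84/6 = 14; σ²_B = ((25−11)/6)² = 5.444
te_C = (13 + 4·14 + 21)/6 = 90/6 = 15; σ²_C = ((21−13)/6)² = 1.778
te_D = (9 + 4·13 + 23)/6 = 84/6 = 14; σ²_D = ((23−9)/6)² = 5.444
te_E = (3 + 4·4 + 11)/6 = 30/6 = 5; σ²_E = ((11−3)/6)² = 1.778
te_F = (6 + 4·9 + 18)/6 = 60/6 = 10; σ²_F = ((18−6)/6)² = 4.000
te_G = (3 + 4·6 + 21)/6 = 48/6 = 8; σ²_G = ((21−3)/6)² = 9.000
te_H = (3 + 4·4 + 5)/6 = 24/6 = 4; σ²_H = ((5−3)/6)² = 0.111

Forward pass:
ES_A = 0; EF_A = 5
ES_B = 0; EF_B = 14
ES_C = 0; EF_C = 15
ES_D = 5; EF_D = 5+14 = 19
ES_E = 5; EF_E = 5+5 = 10
ES_F = 15; EF_F = 15+10 = 25
ES_G = max(EF_D=19, EF_E=10) = 19; EF_G = 19+8 = 27
ES_H = max(EF_B=14, EF_C=15, EF_E=10, EF_F=25, EF_G=27) = 27; EF_H = 27+4 = 31
Expected project duration μ = 31 hours. Critical path: A → D → G → H.

Variances on critical path: σ²_A=2.778, σ²_D=5.444, σ²_G=9.000, σ²_H=0.111.
Largest is σ²_G = 9.000.

G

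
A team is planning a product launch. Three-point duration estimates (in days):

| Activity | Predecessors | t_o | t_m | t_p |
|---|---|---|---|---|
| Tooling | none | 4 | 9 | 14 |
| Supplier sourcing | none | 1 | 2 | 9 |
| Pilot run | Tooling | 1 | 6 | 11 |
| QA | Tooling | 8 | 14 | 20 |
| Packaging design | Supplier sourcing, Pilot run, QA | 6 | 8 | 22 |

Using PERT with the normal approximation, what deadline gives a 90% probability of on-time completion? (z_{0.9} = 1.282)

37.8 days

te_Tooling = (4 + 4·9 + 14)/6 = 54/6 = 9; σ²_Tooling = ((14−4)/6)² = 2.778
te_Supplier sourcing = (1 + 4·2 + 9)/6 = 18/6 = 3; σ²_Supplier sourcing = ((9−1)/6)² = 1.778
te_Pilot run = (1 + 4·6 + 11)/6 = 36/6 = 6; σ²_Pilot run = ((11−1)/6)² = 2.778
te_QA = (8 + 4·14 + 20)/6 = 84/6 = 14; σ²_QA = ((20−8)/6)² = 4.000
te_Packaging design = (6 + 4·8 + 22)/6 = 60/6 = 10; σ²_Packaging design = ((22−6)/6)² = 7.111

Forward pass:
ES_Tooling = 0; EF_Tooling = 9
ES_Supplier sourcing = 0; EF_Supplier sourcing = 3
ES_Pilot run = 9; EF_Pilot run = 9+6 = 15
ES_QA = 9; EF_QA = 9+14 = 23
ES_Packaging design = max(EF_Supplier sourcing=3, EF_Pilot run=15, EF_QA=23) = 23; EF_Packaging design = 23+10 = 33
Expected project duration μ = 33 days. Critical path: Tooling → QA → Packaging design.

Variance along critical path = 2.778 + 4.000 + 7.111 = 13.889; σ = 3.727 days.
D = μ + z·σ = 33 + 1.282·3.727 = 37.8 days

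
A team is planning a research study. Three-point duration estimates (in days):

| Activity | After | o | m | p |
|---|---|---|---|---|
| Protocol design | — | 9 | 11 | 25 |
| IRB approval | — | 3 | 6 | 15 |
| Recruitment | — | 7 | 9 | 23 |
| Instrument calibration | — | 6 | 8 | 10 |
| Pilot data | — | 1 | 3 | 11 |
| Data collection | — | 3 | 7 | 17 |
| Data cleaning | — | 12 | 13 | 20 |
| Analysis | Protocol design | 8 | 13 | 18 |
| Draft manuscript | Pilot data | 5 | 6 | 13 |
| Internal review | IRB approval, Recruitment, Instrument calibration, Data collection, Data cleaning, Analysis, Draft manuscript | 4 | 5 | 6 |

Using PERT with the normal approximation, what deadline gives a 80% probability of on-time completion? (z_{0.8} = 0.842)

te_Protocol design = (9 + 4·11 + 25)/6 = 78/6 = 13; σ²_Protocol design = ((25−9)/6)² = 7.111
te_IRB approval = (3 + 4·6 + 15)/6 = 42/6 = 7; σ²_IRB approval = ((15−3)/6)² = 4.000
te_Recruitment = (7 + 4·9 + 23)/6 = 66/6 = 11; σ²_Recruitment = ((23−7)/6)² = 7.111
te_Instrument calibration = (6 + 4·8 + 10)/6 = 48/6 = 8; σ²_Instrument calibration = ((10−6)/6)² = 0.444
te_Pilot data = (1 + 4·3 + 11)/6 = 24/6 = 4; σ²_Pilot data = ((11−1)/6)² = 2.778
te_Data collection = (3 + 4·7 + 17)/6 = 48/6 = 8; σ²_Data collection = ((17−3)/6)² = 5.444
te_Data cleaning = (12 + 4·13 + 20)/6 = 84/6 = 14; σ²_Data cleaning = ((20−12)/6)² = 1.778
te_Analysis = (8 + 4·13 + 18)/6 = 78/6 = 13; σ²_Analysis = ((18−8)/6)² = 2.778
te_Draft manuscript = (5 + 4·6 + 13)/6 = 42/6 = 7; σ²_Draft manuscript = ((13−5)/6)² = 1.778
te_Internal review = (4 + 4·5 + 6)/6 = 30/6 = 5; σ²_Internal review = ((6−4)/6)² = 0.111

Forward pass:
ES_Protocol design = 0; EF_Protocol design = 13
ES_IRB approval = 0; EF_IRB approval = 7
ES_Recruitment = 0; EF_Recruitment = 11
ES_Instrument calibration = 0; EF_Instrument calibration = 8
ES_Pilot data = 0; EF_Pilot data = 4
ES_Data collection = 0; EF_Data collection = 8
ES_Data cleaning = 0; EF_Data cleaning = 14
ES_Analysis = 13; EF_Analysis = 13+13 = 26
ES_Draft manuscript = 4; EF_Draft manuscript = 4+7 = 11
ES_Internal review = max(EF_IRB approval=7, EF_Recruitment=11, EF_Instrument calibration=8, EF_Data collection=8, EF_Data cleaning=14, EF_Analysis=26, EF_Draft manuscript=11) = 26; EF_Internal review = 26+5 = 31
Expected project duration μ = 31 days. Critical path: Protocol design → Analysis → Internal review.

Variance along critical path = 7.111 + 2.778 + 0.111 = 10.000; σ = 3.162 days.
D = μ + z·σ = 31 + 0.842·3.162 = 33.7 days

33.7 days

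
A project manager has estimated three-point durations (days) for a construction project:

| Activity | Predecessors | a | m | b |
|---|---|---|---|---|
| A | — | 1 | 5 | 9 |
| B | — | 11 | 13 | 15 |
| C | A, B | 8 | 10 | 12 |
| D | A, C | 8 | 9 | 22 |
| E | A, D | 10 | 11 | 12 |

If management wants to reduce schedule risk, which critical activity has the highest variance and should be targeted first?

te_A = (1 + 4·5 + 9)/6 = 30/6 = 5; σ²_A = ((9−1)/6)² = 1.778
te_B = (11 + 4·13 + 15)/6 = 78/6 = 13; σ²_B = ((15−11)/6)² = 0.444
te_C = (8 + 4·10 + 12)/6 = 60/6 = 10; σ²_C = ((12−8)/6)² = 0.444
te_D = (8 + 4·9 + 22)/6 = 66/6 = 11; σ²_D = ((22−8)/6)² = 5.444
te_E = (10 + 4·11 + 12)/6 = 66/6 = 11; σ²_E = ((12−10)/6)² = 0.111

Forward pass:
ES_A = 0; EF_A = 5
ES_B = 0; EF_B = 13
ES_C = max(EF_A=5, EF_B=13) = 13; EF_C = 13+10 = 23
ES_D = max(EF_A=5, EF_C=23) = 23; EF_D = 23+11 = 34
ES_E = max(EF_A=5, EF_D=34) = 34; EF_E = 34+11 = 45
Expected project duration μ = 45 days. Critical path: B → C → D → E.

Variances on critical path: σ²_B=0.444, σ²_C=0.444, σ²_D=5.444, σ²_E=0.111.
Largest is σ²_D = 5.444.

D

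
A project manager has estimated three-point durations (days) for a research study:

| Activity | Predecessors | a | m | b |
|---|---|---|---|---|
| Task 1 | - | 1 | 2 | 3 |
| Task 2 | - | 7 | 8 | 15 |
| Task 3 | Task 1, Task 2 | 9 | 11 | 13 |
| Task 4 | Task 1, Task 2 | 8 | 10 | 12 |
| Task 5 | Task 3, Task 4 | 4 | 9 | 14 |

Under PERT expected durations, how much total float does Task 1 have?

te_Task 1 = (1 + 4·2 + 3)/6 = 12/6 = 2
te_Task 2 = (7 + 4·8 + 15)/6 = 54/6 = 9
te_Task 3 = (9 + 4·11 + 13)/6 = 66/6 = 11
te_Task 4 = (8 + 4·10 + 12)/6 = 60/6 = 10
te_Task 5 = (4 + 4·9 + 14)/6 = 54/6 = 9

Forward pass:
ES_Task 1 = 0; EF_Task 1 = 2
ES_Task 2 = 0; EF_Task 2 = 9
ES_Task 3 = max(EF_Task 1=2, EF_Task 2=9) = 9; EF_Task 3 = 9+11 = 20
ES_Task 4 = max(EF_Task 1=2, EF_Task 2=9) = 9; EF_Task 4 = 9+10 = 19
ES_Task 5 = max(EF_Task 3=20, EF_Task 4=19) = 20; EF_Task 5 = 20+9 = 29
Expected project duration μ = 29 days. Critical path: Task 2 → Task 3 → Task 5.

Backward pass:
LF_Task 5 = 29; LS_Task 5 = 29−9 = 20
LF_Task 4 = LS_Task 5 = 20; LS_Task 4 = 20−10 = 10
LF_Task 3 = LS_Task 5 = 20; LS_Task 3 = 20−11 = 9
LF_Task 2 = min(LS_Task 3=9, LS_Task 4=10) = 9; LS_Task 2 = 9−9 = 0
LF_Task 1 = min(LS_Task 3=9, LS_Task 4=10) = 9; LS_Task 1 = 9−2 = 7
Slack_Task 1 = LS_Task 1 − ES_Task 1 = 7 − 0 = 7

7 days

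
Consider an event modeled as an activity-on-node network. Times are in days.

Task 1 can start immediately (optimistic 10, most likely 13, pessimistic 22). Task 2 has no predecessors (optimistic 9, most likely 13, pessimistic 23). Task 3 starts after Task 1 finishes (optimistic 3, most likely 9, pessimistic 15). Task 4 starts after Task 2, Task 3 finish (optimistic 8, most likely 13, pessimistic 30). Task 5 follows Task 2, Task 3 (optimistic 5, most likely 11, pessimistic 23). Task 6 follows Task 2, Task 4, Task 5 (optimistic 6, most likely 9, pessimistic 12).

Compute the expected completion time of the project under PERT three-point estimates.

te_Task 1 = (10 + 4·13 + 22)/6 = 84/6 = 14
te_Task 2 = (9 + 4·13 + 23)/6 = 84/6 = 14
te_Task 3 = (3 + 4·9 + 15)/6 = 54/6 = 9
te_Task 4 = (8 + 4·13 + 30)/6 = 90/6 = 15
te_Task 5 = (5 + 4·11 + 23)/6 = 72/6 = 12
te_Task 6 = (6 + 4·9 + 12)/6 = 54/6 = 9

Forward pass:
ES_Task 1 = 0; EF_Task 1 = 14
ES_Task 2 = 0; EF_Task 2 = 14
ES_Task 3 = 14; EF_Task 3 = 14+9 = 23
ES_Task 4 = max(EF_Task 2=14, EF_Task 3=23) = 23; EF_Task 4 = 23+15 = 38
ES_Task 5 = max(EF_Task 2=14, EF_Task 3=23) = 23; EF_Task 5 = 23+12 = 35
ES_Task 6 = max(EF_Task 2=14, EF_Task 4=38, EF_Task 5=35) = 38; EF_Task 6 = 38+9 = 47
Expected project duration μ = 47 days. Critical path: Task 1 → Task 3 → Task 4 → Task 6.

47 days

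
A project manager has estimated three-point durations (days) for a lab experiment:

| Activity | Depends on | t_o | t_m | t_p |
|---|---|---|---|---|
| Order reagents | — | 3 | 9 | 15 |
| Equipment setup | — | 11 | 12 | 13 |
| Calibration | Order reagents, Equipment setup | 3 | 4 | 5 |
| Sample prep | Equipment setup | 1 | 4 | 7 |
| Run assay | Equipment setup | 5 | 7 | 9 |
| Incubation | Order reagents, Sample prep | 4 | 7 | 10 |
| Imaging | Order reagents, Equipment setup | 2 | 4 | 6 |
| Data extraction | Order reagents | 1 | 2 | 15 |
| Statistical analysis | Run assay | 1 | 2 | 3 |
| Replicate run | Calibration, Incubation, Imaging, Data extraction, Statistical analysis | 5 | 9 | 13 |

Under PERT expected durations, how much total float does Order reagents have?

7 days

te_Order reagents = (3 + 4·9 + 15)/6 = 54/6 = 9
te_Equipment setup = (11 + 4·12 + 13)/6 = 72/6 = 12
te_Calibration = (3 + 4·4 + 5)/6 = 24/6 = 4
te_Sample prep = (1 + 4·4 + 7)/6 = 24/6 = 4
te_Run assay = (5 + 4·7 + 9)/6 = 42/6 = 7
te_Incubation = (4 + 4·7 + 10)/6 = 42/6 = 7
te_Imaging = (2 + 4·4 + 6)/6 = 24/6 = 4
te_Data extraction = (1 + 4·2 + 15)/6 = 24/6 = 4
te_Statistical analysis = (1 + 4·2 + 3)/6 = 12/6 = 2
te_Replicate run = (5 + 4·9 + 13)/6 = 54/6 = 9

Forward pass:
ES_Order reagents = 0; EF_Order reagents = 9
ES_Equipment setup = 0; EF_Equipment setup = 12
ES_Calibration = max(EF_Order reagents=9, EF_Equipment setup=12) = 12; EF_Calibration = 12+4 = 16
ES_Sample prep = 12; EF_Sample prep = 12+4 = 16
ES_Run assay = 12; EF_Run assay = 12+7 = 19
ES_Incubation = max(EF_Order reagents=9, EF_Sample prep=16) = 16; EF_Incubation = 16+7 = 23
ES_Imaging = max(EF_Order reagents=9, EF_Equipment setup=12) = 12; EF_Imaging = 12+4 = 16
ES_Data extraction = 9; EF_Data extraction = 9+4 = 13
ES_Statistical analysis = 19; EF_Statistical analysis = 19+2 = 21
ES_Replicate run = max(EF_Calibration=16, EF_Incubation=23, EF_Imaging=16, EF_Data extraction=13, EF_Statistical analysis=21) = 23; EF_Replicate run = 23+9 = 32
Expected project duration μ = 32 days. Critical path: Equipment setup → Sample prep → Incubation → Replicate run.

Backward pass:
LF_Replicate run = 32; LS_Replicate run = 32−9 = 23
LF_Statistical analysis = LS_Replicate run = 23; LS_Statistical analysis = 23−2 = 21
LF_Data extraction = LS_Replicate run = 23; LS_Data extraction = 23−4 = 19
LF_Imaging = LS_Replicate run = 23; LS_Imaging = 23−4 = 19
LF_Incubation = LS_Replicate run = 23; LS_Incubation = 23−7 = 16
LF_Run assay = LS_Statistical analysis = 21; LS_Run assay = 21−7 = 14
LF_Sample prep = LS_Incubation = 16; LS_Sample prep = 16−4 = 12
LF_Calibration = LS_Replicate run = 23; LS_Calibration = 23−4 = 19
LF_Equipment setup = min(LS_Calibration=19, LS_Sample prep=12, LS_Run assay=14, LS_Imaging=19) = 12; LS_Equipment setup = 12−12 = 0
LF_Order reagents = min(LS_Calibration=19, LS_Incubation=16, LS_Imaging=19, LS_Data extraction=19) = 16; LS_Order reagents = 16−9 = 7
Slack_Order reagents = LS_Order reagents − ES_Order reagents = 7 − 0 = 7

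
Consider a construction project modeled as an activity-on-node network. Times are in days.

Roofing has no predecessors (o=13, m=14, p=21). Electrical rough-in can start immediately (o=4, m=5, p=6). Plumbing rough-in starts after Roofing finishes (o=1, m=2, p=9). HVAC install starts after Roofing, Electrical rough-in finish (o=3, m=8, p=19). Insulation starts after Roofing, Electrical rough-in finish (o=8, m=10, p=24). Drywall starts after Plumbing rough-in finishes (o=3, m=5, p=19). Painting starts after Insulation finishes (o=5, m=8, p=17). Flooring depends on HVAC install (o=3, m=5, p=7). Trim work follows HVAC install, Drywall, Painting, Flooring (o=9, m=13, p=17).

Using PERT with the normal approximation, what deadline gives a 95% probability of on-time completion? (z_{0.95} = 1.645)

te_Roofing = (13 + 4·14 + 21)/6 = 90/6 = 15; σ²_Roofing = ((21−13)/6)² = 1.778
te_Electrical rough-in = (4 + 4·5 + 6)/6 = 30/6 = 5; σ²_Electrical rough-in = ((6−4)/6)² = 0.111
te_Plumbing rough-in = (1 + 4·2 + 9)/6 = 18/6 = 3; σ²_Plumbing rough-in = ((9−1)/6)² = 1.778
te_HVAC install = (3 + 4·8 + 19)/6 = 54/6 = 9; σ²_HVAC install = ((19−3)/6)² = 7.111
te_Insulation = (8 + 4·10 + 24)/6 = 72/6 = 12; σ²_Insulation = ((24−8)/6)² = 7.111
te_Drywall = (3 + 4·5 + 19)/6 = 42/6 = 7; σ²_Drywall = ((19−3)/6)² = 7.111
te_Painting = (5 + 4·8 + 17)/6 = 54/6 = 9; σ²_Painting = ((17−5)/6)² = 4.000
te_Flooring = (3 + 4·5 + 7)/6 = 30/6 = 5; σ²_Flooring = ((7−3)/6)² = 0.444
te_Trim work = (9 + 4·13 + 17)/6 = 78/6 = 13; σ²_Trim work = ((17−9)/6)² = 1.778

Forward pass:
ES_Roofing = 0; EF_Roofing = 15
ES_Electrical rough-in = 0; EF_Electrical rough-in = 5
ES_Plumbing rough-in = 15; EF_Plumbing rough-in = 15+3 = 18
ES_HVAC install = max(EF_Roofing=15, EF_Electrical rough-in=5) = 15; EF_HVAC install = 15+9 = 24
ES_Insulation = max(EF_Roofing=15, EF_Electrical rough-in=5) = 15; EF_Insulation = 15+12 = 27
ES_Drywall = 18; EF_Drywall = 18+7 = 25
ES_Painting = 27; EF_Painting = 27+9 = 36
ES_Flooring = 24; EF_Flooring = 24+5 = 29
ES_Trim work = max(EF_HVAC install=24, EF_Drywall=25, EF_Painting=36, EF_Flooring=29) = 36; EF_Trim work = 36+13 = 49
Expected project duration μ = 49 days. Critical path: Roofing → Insulation → Painting → Trim work.

Variance along critical path = 1.778 + 7.111 + 4.000 + 1.778 = 14.667; σ = 3.830 days.
D = μ + z·σ = 49 + 1.645·3.830 = 55.3 days

55.3 days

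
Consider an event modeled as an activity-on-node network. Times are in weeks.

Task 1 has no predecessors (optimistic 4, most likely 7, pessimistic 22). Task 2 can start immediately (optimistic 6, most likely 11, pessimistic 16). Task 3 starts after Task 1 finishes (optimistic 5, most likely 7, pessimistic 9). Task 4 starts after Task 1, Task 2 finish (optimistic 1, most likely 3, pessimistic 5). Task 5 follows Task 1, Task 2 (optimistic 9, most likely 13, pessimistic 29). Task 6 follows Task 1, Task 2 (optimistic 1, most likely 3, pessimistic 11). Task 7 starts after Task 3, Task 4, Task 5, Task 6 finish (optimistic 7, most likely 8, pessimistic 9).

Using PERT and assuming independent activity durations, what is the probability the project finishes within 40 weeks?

0.946

te_Task 1 = (4 + 4·7 + 22)/6 = 54/6 = 9; σ²_Task 1 = ((22−4)/6)² = 9.000
te_Task 2 = (6 + 4·11 + 16)/6 = 66/6 = 11; σ²_Task 2 = ((16−6)/6)² = 2.778
te_Task 3 = (5 + 4·7 + 9)/6 = 42/6 = 7; σ²_Task 3 = ((9−5)/6)² = 0.444
te_Task 4 = (1 + 4·3 + 5)/6 = 18/6 = 3; σ²_Task 4 = ((5−1)/6)² = 0.444
te_Task 5 = (9 + 4·13 + 29)/6 = 90/6 = 15; σ²_Task 5 = ((29−9)/6)² = 11.111
te_Task 6 = (1 + 4·3 + 11)/6 = 24/6 = 4; σ²_Task 6 = ((11−1)/6)² = 2.778
te_Task 7 = (7 + 4·8 + 9)/6 = 48/6 = 8; σ²_Task 7 = ((9−7)/6)² = 0.111

Forward pass:
ES_Task 1 = 0; EF_Task 1 = 9
ES_Task 2 = 0; EF_Task 2 = 11
ES_Task 3 = 9; EF_Task 3 = 9+7 = 16
ES_Task 4 = max(EF_Task 1=9, EF_Task 2=11) = 11; EF_Task 4 = 11+3 = 14
ES_Task 5 = max(EF_Task 1=9, EF_Task 2=11) = 11; EF_Task 5 = 11+15 = 26
ES_Task 6 = max(EF_Task 1=9, EF_Task 2=11) = 11; EF_Task 6 = 11+4 = 15
ES_Task 7 = max(EF_Task 3=16, EF_Task 4=14, EF_Task 5=26, EF_Task 6=15) = 26; EF_Task 7 = 26+8 = 34
Expected project duration μ = 34 weeks. Critical path: Task 2 → Task 5 → Task 7.

Variance along critical path = 2.778 + 11.111 + 0.111 = 14.000; σ = √14.000 = 3.742 weeks.
Z = (40 − 34) / 3.742 = 1.604
P(T ≤ 40) = Φ(1.604) ≈ 0.946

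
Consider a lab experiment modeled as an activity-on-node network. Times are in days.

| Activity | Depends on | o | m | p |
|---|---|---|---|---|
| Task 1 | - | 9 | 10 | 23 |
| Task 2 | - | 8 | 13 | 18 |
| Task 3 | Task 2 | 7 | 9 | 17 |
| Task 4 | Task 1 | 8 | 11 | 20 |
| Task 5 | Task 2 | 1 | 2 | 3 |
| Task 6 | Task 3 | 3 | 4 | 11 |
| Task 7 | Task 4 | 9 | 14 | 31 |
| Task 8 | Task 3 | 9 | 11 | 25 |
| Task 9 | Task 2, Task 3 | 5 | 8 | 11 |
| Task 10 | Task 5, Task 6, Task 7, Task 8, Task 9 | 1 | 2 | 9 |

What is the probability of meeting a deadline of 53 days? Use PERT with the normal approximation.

te_Task 1 = (9 + 4·10 + 23)/6 = 72/6 = 12; σ²_Task 1 = ((23−9)/6)² = 5.444
te_Task 2 = (8 + 4·13 + 18)/6 = 78/6 = 13; σ²_Task 2 = ((18−8)/6)² = 2.778
te_Task 3 = (7 + 4·9 + 17)/6 = 60/6 = 10; σ²_Task 3 = ((17−7)/6)² = 2.778
te_Task 4 = (8 + 4·11 + 20)/6 = 72/6 = 12; σ²_Task 4 = ((20−8)/6)² = 4.000
te_Task 5 = (1 + 4·2 + 3)/6 = 12/6 = 2; σ²_Task 5 = ((3−1)/6)² = 0.111
te_Task 6 = (3 + 4·4 + 11)/6 = 30/6 = 5; σ²_Task 6 = ((11−3)/6)² = 1.778
te_Task 7 = (9 + 4·14 + 31)/6 = 96/6 = 16; σ²_Task 7 = ((31−9)/6)² = 13.444
te_Task 8 = (9 + 4·11 + 25)/6 = 78/6 = 13; σ²_Task 8 = ((25−9)/6)² = 7.111
te_Task 9 = (5 + 4·8 + 11)/6 = 48/6 = 8; σ²_Task 9 = ((11−5)/6)² = 1.000
te_Task 10 = (1 + 4·2 + 9)/6 = 18/6 = 3; σ²_Task 10 = ((9−1)/6)² = 1.778

Forward pass:
ES_Task 1 = 0; EF_Task 1 = 12
ES_Task 2 = 0; EF_Task 2 = 13
ES_Task 3 = 13; EF_Task 3 = 13+10 = 23
ES_Task 4 = 12; EF_Task 4 = 12+12 = 24
ES_Task 5 = 13; EF_Task 5 = 13+2 = 15
ES_Task 6 = 23; EF_Task 6 = 23+5 = 28
ES_Task 7 = 24; EF_Task 7 = 24+16 = 40
ES_Task 8 = 23; EF_Task 8 = 23+13 = 36
ES_Task 9 = max(EF_Task 2=13, EF_Task 3=23) = 23; EF_Task 9 = 23+8 = 31
ES_Task 10 = max(EF_Task 5=15, EF_Task 6=28, EF_Task 7=40, EF_Task 8=36, EF_Task 9=31) = 40; EF_Task 10 = 40+3 = 43
Expected project duration μ = 43 days. Critical path: Task 1 → Task 4 → Task 7 → Task 10.

Variance along critical path = 5.444 + 4.000 + 13.444 + 1.778 = 24.667; σ = √24.667 = 4.967 days.
Z = (53 − 43) / 4.967 = 2.013
P(T ≤ 53) = Φ(2.013) ≈ 0.978

0.978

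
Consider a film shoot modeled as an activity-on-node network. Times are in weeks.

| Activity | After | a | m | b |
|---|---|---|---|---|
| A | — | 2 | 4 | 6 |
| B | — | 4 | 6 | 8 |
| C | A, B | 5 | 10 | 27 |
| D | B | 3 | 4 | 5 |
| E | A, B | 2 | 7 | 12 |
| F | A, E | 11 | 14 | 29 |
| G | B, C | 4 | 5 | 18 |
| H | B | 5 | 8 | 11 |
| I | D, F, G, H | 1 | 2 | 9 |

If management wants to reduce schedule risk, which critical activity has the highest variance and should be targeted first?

te_A = (2 + 4·4 + 6)/6 = 24/6 = 4; σ²_A = ((6−2)/6)² = 0.444
te_B = (4 + 4·6 + 8)/6 = 36/6 = 6; σ²_B = ((8−4)/6)² = 0.444
te_C = (5 + 4·10 + 27)/6 = 72/6 = 12; σ²_C = ((27−5)/6)² = 13.444
te_D = (3 + 4·4 + 5)/6 = 24/6 = 4; σ²_D = ((5−3)/6)² = 0.111
te_E = (2 + 4·7 + 12)/6 = 42/6 = 7; σ²_E = ((12−2)/6)² = 2.778
te_F = (11 + 4·14 + 29)/6 = 96/6 = 16; σ²_F = ((29−11)/6)² = 9.000
te_G = (4 + 4·5 + 18)/6 = 42/6 = 7; σ²_G = ((18−4)/6)² = 5.444
te_H = (5 + 4·8 + 11)/6 = 48/6 = 8; σ²_H = ((11−5)/6)² = 1.000
te_I = (1 + 4·2 + 9)/6 = 18/6 = 3; σ²_I = ((9−1)/6)² = 1.778

Forward pass:
ES_A = 0; EF_A = 4
ES_B = 0; EF_B = 6
ES_C = max(EF_A=4, EF_B=6) = 6; EF_C = 6+12 = 18
ES_D = 6; EF_D = 6+4 = 10
ES_E = max(EF_A=4, EF_B=6) = 6; EF_E = 6+7 = 13
ES_F = max(EF_A=4, EF_E=13) = 13; EF_F = 13+16 = 29
ES_G = max(EF_B=6, EF_C=18) = 18; EF_G = 18+7 = 25
ES_H = 6; EF_H = 6+8 = 14
ES_I = max(EF_D=10, EF_F=29, EF_G=25, EF_H=14) = 29; EF_I = 29+3 = 32
Expected project duration μ = 32 weeks. Critical path: B → E → F → I.

Variances on critical path: σ²_B=0.444, σ²_E=2.778, σ²_F=9.000, σ²_I=1.778.
Largest is σ²_F = 9.000.

F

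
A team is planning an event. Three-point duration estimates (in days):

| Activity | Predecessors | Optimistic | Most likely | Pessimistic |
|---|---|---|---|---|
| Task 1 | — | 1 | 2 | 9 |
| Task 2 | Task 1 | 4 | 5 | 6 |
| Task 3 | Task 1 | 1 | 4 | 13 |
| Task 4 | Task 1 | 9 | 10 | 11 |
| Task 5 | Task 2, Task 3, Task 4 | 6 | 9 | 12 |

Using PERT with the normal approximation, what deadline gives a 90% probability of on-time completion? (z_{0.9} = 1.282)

te_Task 1 = (1 + 4·2 + 9)/6 = 18/6 = 3; σ²_Task 1 = ((9−1)/6)² = 1.778
te_Task 2 = (4 + 4·5 + 6)/6 = 30/6 = 5; σ²_Task 2 = ((6−4)/6)² = 0.111
te_Task 3 = (1 + 4·4 + 13)/6 = 30/6 = 5; σ²_Task 3 = ((13−1)/6)² = 4.000
te_Task 4 = (9 + 4·10 + 11)/6 = 60/6 = 10; σ²_Task 4 = ((11−9)/6)² = 0.111
te_Task 5 = (6 + 4·9 + 12)/6 = 54/6 = 9; σ²_Task 5 = ((12−6)/6)² = 1.000

Forward pass:
ES_Task 1 = 0; EF_Task 1 = 3
ES_Task 2 = 3; EF_Task 2 = 3+5 = 8
ES_Task 3 = 3; EF_Task 3 = 3+5 = 8
ES_Task 4 = 3; EF_Task 4 = 3+10 = 13
ES_Task 5 = max(EF_Task 2=8, EF_Task 3=8, EF_Task 4=13) = 13; EF_Task 5 = 13+9 = 22
Expected project duration μ = 22 days. Critical path: Task 1 → Task 4 → Task 5.

Variance along critical path = 1.778 + 0.111 + 1.000 = 2.889; σ = 1.700 days.
D = μ + z·σ = 22 + 1.282·1.700 = 24.2 days

24.2 days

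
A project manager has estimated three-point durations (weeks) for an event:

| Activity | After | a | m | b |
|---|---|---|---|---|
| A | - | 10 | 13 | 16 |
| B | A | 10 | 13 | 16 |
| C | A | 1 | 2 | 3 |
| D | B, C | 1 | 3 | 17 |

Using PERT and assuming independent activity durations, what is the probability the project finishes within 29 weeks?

te_A = (10 + 4·13 + 16)/6 = 78/6 = 13; σ²_A = ((16−10)/6)² = 1.000
te_B = (10 + 4·13 + 16)/6 = 78/6 = 13; σ²_B = ((16−10)/6)² = 1.000
te_C = (1 + 4·2 + 3)/6 = 12/6 = 2; σ²_C = ((3−1)/6)² = 0.111
te_D = (1 + 4·3 + 17)/6 = 30/6 = 5; σ²_D = ((17−1)/6)² = 7.111

Forward pass:
ES_A = 0; EF_A = 13
ES_B = 13; EF_B = 13+13 = 26
ES_C = 13; EF_C = 13+2 = 15
ES_D = max(EF_B=26, EF_C=15) = 26; EF_D = 26+5 = 31
Expected project duration μ = 31 weeks. Critical path: A → B → D.

Variance along critical path = 1.000 + 1.000 + 7.111 = 9.111; σ = √9.111 = 3.018 weeks.
Z = (29 − 31) / 3.018 = -0.663
P(T ≤ 29) = Φ(-0.663) ≈ 0.254

0.254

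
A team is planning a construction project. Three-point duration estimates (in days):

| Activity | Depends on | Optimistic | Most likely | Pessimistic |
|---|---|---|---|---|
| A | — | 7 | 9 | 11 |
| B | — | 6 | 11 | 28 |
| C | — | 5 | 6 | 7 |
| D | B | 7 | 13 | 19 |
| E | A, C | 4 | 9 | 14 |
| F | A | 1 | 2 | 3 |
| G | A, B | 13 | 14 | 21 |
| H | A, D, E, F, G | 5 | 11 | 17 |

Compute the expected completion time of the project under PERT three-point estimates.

te_A = (7 + 4·9 + 11)/6 = 54/6 = 9
te_B = (6 + 4·11 + 28)/6 = 78/6 = 13
te_C = (5 + 4·6 + 7)/6 = 36/6 = 6
te_D = (7 + 4·13 + 19)/6 = 78/6 = 13
te_E = (4 + 4·9 + 14)/6 = 54/6 = 9
te_F = (1 + 4·2 + 3)/6 = 12/6 = 2
te_G = (13 + 4·14 + 21)/6 = 90/6 = 15
te_H = (5 + 4·11 + 17)/6 = 66/6 = 11

Forward pass:
ES_A = 0; EF_A = 9
ES_B = 0; EF_B = 13
ES_C = 0; EF_C = 6
ES_D = 13; EF_D = 13+13 = 26
ES_E = max(EF_A=9, EF_C=6) = 9; EF_E = 9+9 = 18
ES_F = 9; EF_F = 9+2 = 11
ES_G = max(EF_A=9, EF_B=13) = 13; EF_G = 13+15 = 28
ES_H = max(EF_A=9, EF_D=26, EF_E=18, EF_F=11, EF_G=28) = 28; EF_H = 28+11 = 39
Expected project duration μ = 39 days. Critical path: B → G → H.

39 days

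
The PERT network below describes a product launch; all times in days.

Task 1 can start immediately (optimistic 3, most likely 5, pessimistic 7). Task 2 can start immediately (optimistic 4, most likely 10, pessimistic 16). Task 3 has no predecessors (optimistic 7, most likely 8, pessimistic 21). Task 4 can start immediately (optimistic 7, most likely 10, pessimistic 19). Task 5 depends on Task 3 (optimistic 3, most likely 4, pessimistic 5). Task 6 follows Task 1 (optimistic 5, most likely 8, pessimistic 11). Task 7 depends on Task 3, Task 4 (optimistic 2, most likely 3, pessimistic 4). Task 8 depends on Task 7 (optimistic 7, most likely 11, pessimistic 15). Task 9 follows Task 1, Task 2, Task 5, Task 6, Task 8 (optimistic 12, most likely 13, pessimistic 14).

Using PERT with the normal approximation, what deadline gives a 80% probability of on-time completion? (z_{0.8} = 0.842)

te_Task 1 = (3 + 4·5 + 7)/6 = 30/6 = 5; σ²_Task 1 = ((7−3)/6)² = 0.444
te_Task 2 = (4 + 4·10 + 16)/6 = 60/6 = 10; σ²_Task 2 = ((16−4)/6)² = 4.000
te_Task 3 = (7 + 4·8 + 21)/6 = 60/6 = 10; σ²_Task 3 = ((21−7)/6)² = 5.444
te_Task 4 = (7 + 4·10 + 19)/6 = 66/6 = 11; σ²_Task 4 = ((19−7)/6)² = 4.000
te_Task 5 = (3 + 4·4 + 5)/6 = 24/6 = 4; σ²_Task 5 = ((5−3)/6)² = 0.111
te_Task 6 = (5 + 4·8 + 11)/6 = 48/6 = 8; σ²_Task 6 = ((11−5)/6)² = 1.000
te_Task 7 = (2 + 4·3 + 4)/6 = 18/6 = 3; σ²_Task 7 = ((4−2)/6)² = 0.111
te_Task 8 = (7 + 4·11 + 15)/6 = 66/6 = 11; σ²_Task 8 = ((15−7)/6)² = 1.778
te_Task 9 = (12 + 4·13 + 14)/6 = 78/6 = 13; σ²_Task 9 = ((14−12)/6)² = 0.111

Forward pass:
ES_Task 1 = 0; EF_Task 1 = 5
ES_Task 2 = 0; EF_Task 2 = 10
ES_Task 3 = 0; EF_Task 3 = 10
ES_Task 4 = 0; EF_Task 4 = 11
ES_Task 5 = 10; EF_Task 5 = 10+4 = 14
ES_Task 6 = 5; EF_Task 6 = 5+8 = 13
ES_Task 7 = max(EF_Task 3=10, EF_Task 4=11) = 11; EF_Task 7 = 11+3 = 14
ES_Task 8 = 14; EF_Task 8 = 14+11 = 25
ES_Task 9 = max(EF_Task 1=5, EF_Task 2=10, EF_Task 5=14, EF_Task 6=13, EF_Task 8=25) = 25; EF_Task 9 = 25+13 = 38
Expected project duration μ = 38 days. Critical path: Task 4 → Task 7 → Task 8 → Task 9.

Variance along critical path = 4.000 + 0.111 + 1.778 + 0.111 = 6.000; σ = 2.449 days.
D = μ + z·σ = 38 + 0.842·2.449 = 40.1 days

40.1 days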